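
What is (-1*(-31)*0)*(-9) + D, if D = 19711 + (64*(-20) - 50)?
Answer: 18381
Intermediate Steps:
D = 18381 (D = 19711 + (-1280 - 50) = 19711 - 1330 = 18381)
(-1*(-31)*0)*(-9) + D = (-1*(-31)*0)*(-9) + 18381 = (31*0)*(-9) + 18381 = 0*(-9) + 18381 = 0 + 18381 = 18381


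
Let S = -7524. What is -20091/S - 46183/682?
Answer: -5057255/77748 ≈ -65.047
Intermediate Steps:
-20091/S - 46183/682 = -20091/(-7524) - 46183/682 = -20091*(-1/7524) - 46183*1/682 = 6697/2508 - 46183/682 = -5057255/77748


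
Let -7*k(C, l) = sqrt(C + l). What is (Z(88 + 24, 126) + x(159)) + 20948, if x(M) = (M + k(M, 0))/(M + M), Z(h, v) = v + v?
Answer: 42401/2 - sqrt(159)/2226 ≈ 21201.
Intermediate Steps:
Z(h, v) = 2*v
k(C, l) = -sqrt(C + l)/7
x(M) = (M - sqrt(M)/7)/(2*M) (x(M) = (M - sqrt(M + 0)/7)/(M + M) = (M - sqrt(M)/7)/((2*M)) = (M - sqrt(M)/7)*(1/(2*M)) = (M - sqrt(M)/7)/(2*M))
(Z(88 + 24, 126) + x(159)) + 20948 = (2*126 + (1/14)*(-sqrt(159) + 7*159)/159) + 20948 = (252 + (1/14)*(1/159)*(-sqrt(159) + 1113)) + 20948 = (252 + (1/14)*(1/159)*(1113 - sqrt(159))) + 20948 = (252 + (1/2 - sqrt(159)/2226)) + 20948 = (505/2 - sqrt(159)/2226) + 20948 = 42401/2 - sqrt(159)/2226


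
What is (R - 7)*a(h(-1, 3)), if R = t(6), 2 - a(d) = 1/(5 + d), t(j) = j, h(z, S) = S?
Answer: -15/8 ≈ -1.8750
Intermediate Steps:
a(d) = 2 - 1/(5 + d)
R = 6
(R - 7)*a(h(-1, 3)) = (6 - 7)*((9 + 2*3)/(5 + 3)) = -(9 + 6)/8 = -15/8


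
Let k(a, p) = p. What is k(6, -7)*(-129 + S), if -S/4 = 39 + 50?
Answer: 3395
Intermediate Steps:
S = -356 (S = -4*(39 + 50) = -4*89 = -356)
k(6, -7)*(-129 + S) = -7*(-129 - 356) = -7*(-485) = 3395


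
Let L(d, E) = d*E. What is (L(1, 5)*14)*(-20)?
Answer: -1400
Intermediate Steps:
L(d, E) = E*d
(L(1, 5)*14)*(-20) = ((5*1)*14)*(-20) = (5*14)*(-20) = 70*(-20) = -1400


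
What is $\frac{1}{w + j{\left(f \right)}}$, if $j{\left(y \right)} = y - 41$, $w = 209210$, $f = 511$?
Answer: $\frac{1}{209680} \approx 4.7692 \cdot 10^{-6}$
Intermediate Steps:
$j{\left(y \right)} = -41 + y$
$\frac{1}{w + j{\left(f \right)}} = \frac{1}{209210 + \left(-41 + 511\right)} = \frac{1}{209210 + 470} = \frac{1}{209680}$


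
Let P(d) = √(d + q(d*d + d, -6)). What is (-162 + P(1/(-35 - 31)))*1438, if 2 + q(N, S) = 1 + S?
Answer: -232956 + 719*I*√30558/33 ≈ -2.3296e+5 + 3808.7*I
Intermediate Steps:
q(N, S) = -1 + S (q(N, S) = -2 + (1 + S) = -1 + S)
P(d) = √(-7 + d) (P(d) = √(d + (-1 - 6)) = √(d - 7) = √(-7 + d))
(-162 + P(1/(-35 - 31)))*1438 = (-162 + √(-7 + 1/(-35 - 31)))*1438 = (-162 + √(-7 + 1/(-66)))*1438 = (-162 + √(-7 - 1/66))*1438 = (-162 + √(-463/66))*1438 = (-162 + I*√30558/66)*1438 = -232956 + 719*I*√30558/33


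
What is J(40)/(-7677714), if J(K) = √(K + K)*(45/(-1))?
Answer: 30*√5/1279619 ≈ 5.2423e-5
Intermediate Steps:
J(K) = -45*√2*√K (J(K) = √(2*K)*(45*(-1)) = (√2*√K)*(-45) = -45*√2*√K)
J(40)/(-7677714) = -45*√2*√40/(-7677714) = -45*√2*2*√10*(-1/7677714) = -180*√5*(-1/7677714) = 30*√5/1279619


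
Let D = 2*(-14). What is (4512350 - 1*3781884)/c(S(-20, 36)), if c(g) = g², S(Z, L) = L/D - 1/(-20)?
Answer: 14317133600/29929 ≈ 4.7837e+5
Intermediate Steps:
D = -28
S(Z, L) = 1/20 - L/28 (S(Z, L) = L/(-28) - 1/(-20) = L*(-1/28) - 1*(-1/20) = -L/28 + 1/20 = 1/20 - L/28)
(4512350 - 1*3781884)/c(S(-20, 36)) = (4512350 - 1*3781884)/((1/20 - 1/28*36)²) = (4512350 - 3781884)/((1/20 - 9/7)²) = 730466/((-173/140)²) = 730466/(29929/19600) = 730466*(19600/29929) = 14317133600/29929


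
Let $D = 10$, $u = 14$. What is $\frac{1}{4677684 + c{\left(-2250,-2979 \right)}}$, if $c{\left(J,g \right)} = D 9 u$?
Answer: $\frac{1}{4678944} \approx 2.1372 \cdot 10^{-7}$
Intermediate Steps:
$c{\left(J,g \right)} = 1260$ ($c{\left(J,g \right)} = 10 \cdot 9 \cdot 14 = 90 \cdot 14 = 1260$)
$\frac{1}{4677684 + c{\left(-2250,-2979 \right)}} = \frac{1}{4677684 + 1260} = \frac{1}{4678944}$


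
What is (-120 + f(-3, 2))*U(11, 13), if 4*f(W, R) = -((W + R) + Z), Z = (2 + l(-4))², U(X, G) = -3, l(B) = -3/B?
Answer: 23355/64 ≈ 364.92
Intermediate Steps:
Z = 121/16 (Z = (2 - 3/(-4))² = (2 - 3*(-¼))² = (2 + ¾)² = (11/4)² = 121/16 ≈ 7.5625)
f(W, R) = -121/64 - R/4 - W/4 (f(W, R) = (-((W + R) + 121/16))/4 = (-((R + W) + 121/16))/4 = (-(121/16 + R + W))/4 = (-121/16 - R - W)/4 = -121/64 - R/4 - W/4)
(-120 + f(-3, 2))*U(11, 13) = (-120 + (-121/64 - ¼*2 - ¼*(-3)))*(-3) = (-120 + (-121/64 - ½ + ¾))*(-3) = (-120 - 105/64)*(-3) = -7785/64*(-3) = 23355/64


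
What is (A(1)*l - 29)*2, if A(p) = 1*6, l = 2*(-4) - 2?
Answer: -178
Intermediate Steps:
l = -10 (l = -8 - 2 = -10)
A(p) = 6
(A(1)*l - 29)*2 = (6*(-10) - 29)*2 = (-60 - 29)*2 = -89*2 = -178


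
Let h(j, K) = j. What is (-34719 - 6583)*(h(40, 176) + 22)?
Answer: -2560724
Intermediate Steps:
(-34719 - 6583)*(h(40, 176) + 22) = (-34719 - 6583)*(40 + 22) = -41302*62 = -2560724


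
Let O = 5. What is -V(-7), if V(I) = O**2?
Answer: -25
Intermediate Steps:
V(I) = 25 (V(I) = 5**2 = 25)
-V(-7) = -1*25 = -25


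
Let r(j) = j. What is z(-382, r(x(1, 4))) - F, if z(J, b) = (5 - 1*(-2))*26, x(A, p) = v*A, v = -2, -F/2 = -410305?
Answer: -820428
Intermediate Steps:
F = 820610 (F = -2*(-410305) = 820610)
x(A, p) = -2*A
z(J, b) = 182 (z(J, b) = (5 + 2)*26 = 7*26 = 182)
z(-382, r(x(1, 4))) - F = 182 - 1*820610 = 182 - 820610 = -820428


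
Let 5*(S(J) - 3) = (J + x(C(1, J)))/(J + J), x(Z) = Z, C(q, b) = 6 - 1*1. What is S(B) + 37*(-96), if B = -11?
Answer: -195192/55 ≈ -3548.9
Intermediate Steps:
C(q, b) = 5 (C(q, b) = 6 - 1 = 5)
S(J) = 3 + (5 + J)/(10*J) (S(J) = 3 + ((J + 5)/(J + J))/5 = 3 + ((5 + J)/((2*J)))/5 = 3 + ((5 + J)*(1/(2*J)))/5 = 3 + ((5 + J)/(2*J))/5 = 3 + (5 + J)/(10*J))
S(B) + 37*(-96) = (⅒)*(5 + 31*(-11))/(-11) + 37*(-96) = (⅒)*(-1/11)*(5 - 341) - 3552 = (⅒)*(-1/11)*(-336) - 3552 = 168/55 - 3552 = -195192/55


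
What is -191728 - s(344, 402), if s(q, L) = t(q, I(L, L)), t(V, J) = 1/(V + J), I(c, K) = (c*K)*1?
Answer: -31049966145/161948 ≈ -1.9173e+5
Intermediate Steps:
I(c, K) = K*c (I(c, K) = (K*c)*1 = K*c)
t(V, J) = 1/(J + V)
s(q, L) = 1/(q + L**2) (s(q, L) = 1/(L*L + q) = 1/(L**2 + q) = 1/(q + L**2))
-191728 - s(344, 402) = -191728 - 1/(344 + 402**2) = -191728 - 1/(344 + 161604) = -191728 - 1/161948 = -31049966145/161948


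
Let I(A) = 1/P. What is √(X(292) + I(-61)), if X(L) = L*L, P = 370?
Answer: √11672641970/370 ≈ 292.00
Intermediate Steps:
X(L) = L²
I(A) = 1/370
√(X(292) + I(-61)) = √(292² + 1/370) = √(85264 + 1/370) = √(31547681/370) = √11672641970/370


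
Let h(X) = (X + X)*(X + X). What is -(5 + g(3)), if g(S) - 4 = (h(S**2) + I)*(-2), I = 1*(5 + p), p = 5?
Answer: 659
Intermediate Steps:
I = 10 (I = 1*(5 + 5) = 1*10 = 10)
h(X) = 4*X**2 (h(X) = (2*X)*(2*X) = 4*X**2)
g(S) = -16 - 8*S**4 (g(S) = 4 + (4*(S**2)**2 + 10)*(-2) = 4 + (4*S**4 + 10)*(-2) = 4 + (10 + 4*S**4)*(-2) = 4 + (-20 - 8*S**4) = -16 - 8*S**4)
-(5 + g(3)) = -(5 + (-16 - 8*3**4)) = -(5 + (-16 - 8*81)) = -(5 + (-16 - 648)) = -(5 - 664) = -1*(-659) = 659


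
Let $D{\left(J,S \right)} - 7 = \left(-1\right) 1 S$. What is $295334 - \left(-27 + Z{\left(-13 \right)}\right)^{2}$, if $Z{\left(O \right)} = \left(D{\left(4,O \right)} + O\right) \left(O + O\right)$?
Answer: $251653$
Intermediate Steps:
$D{\left(J,S \right)} = 7 - S$ ($D{\left(J,S \right)} = 7 + \left(-1\right) 1 S = 7 - S$)
$Z{\left(O \right)} = 14 O$ ($Z{\left(O \right)} = \left(\left(7 - O\right) + O\right) \left(O + O\right) = 7 \cdot 2 O = 14 O$)
$295334 - \left(-27 + Z{\left(-13 \right)}\right)^{2} = 295334 - \left(-27 + 14 \left(-13\right)\right)^{2} = 295334 - \left(-27 - 182\right)^{2} = 295334 - \left(-209\right)^{2} = 295334 - 43681 = 251653$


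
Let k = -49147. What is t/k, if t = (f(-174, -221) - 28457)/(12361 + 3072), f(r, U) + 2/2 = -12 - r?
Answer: 28296/758485651 ≈ 3.7306e-5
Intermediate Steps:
f(r, U) = -13 - r (f(r, U) = -1 + (-12 - r) = -13 - r)
t = -28296/15433 (t = ((-13 - 1*(-174)) - 28457)/(12361 + 3072) = ((-13 + 174) - 28457)/15433 = (161 - 28457)*(1/15433) = -28296*1/15433 = -28296/15433 ≈ -1.8335)
t/k = -28296/15433/(-49147) = -28296/15433*(-1/49147) = 28296/758485651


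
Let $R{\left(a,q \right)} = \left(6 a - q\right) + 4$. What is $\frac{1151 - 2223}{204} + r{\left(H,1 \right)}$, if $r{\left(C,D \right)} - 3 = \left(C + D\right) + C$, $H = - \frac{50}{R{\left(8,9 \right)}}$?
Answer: $- \frac{7852}{2193} \approx -3.5805$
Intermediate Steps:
$R{\left(a,q \right)} = 4 - q + 6 a$ ($R{\left(a,q \right)} = \left(- q + 6 a\right) + 4 = 4 - q + 6 a$)
$H = - \frac{50}{43}$ ($H = - \frac{50}{4 - 9 + 6 \cdot 8} = - \frac{50}{4 - 9 + 48} = - \frac{50}{43} \approx -1.1628$)
$r{\left(C,D \right)} = 3 + D + 2 C$ ($r{\left(C,D \right)} = 3 + \left(\left(C + D\right) + C\right) = 3 + \left(D + 2 C\right) = 3 + D + 2 C$)
$\frac{1151 - 2223}{204} + r{\left(H,1 \right)} = \frac{1151 - 2223}{204} + \left(3 + 1 + 2 \left(- \frac{50}{43}\right)\right) = \left(-1072\right) \frac{1}{204} + \left(3 + 1 - \frac{100}{43}\right) = - \frac{268}{51} + \frac{72}{43} = - \frac{7852}{2193}$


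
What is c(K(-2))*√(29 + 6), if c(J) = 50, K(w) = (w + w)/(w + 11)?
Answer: 50*√35 ≈ 295.80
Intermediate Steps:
K(w) = 2*w/(11 + w) (K(w) = (2*w)/(11 + w) = 2*w/(11 + w))
c(K(-2))*√(29 + 6) = 50*√(29 + 6) = 50*√35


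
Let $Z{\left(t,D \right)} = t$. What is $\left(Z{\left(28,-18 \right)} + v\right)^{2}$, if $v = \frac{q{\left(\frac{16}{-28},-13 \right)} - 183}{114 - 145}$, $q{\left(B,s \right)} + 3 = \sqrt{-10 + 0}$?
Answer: $\frac{\left(1054 - i \sqrt{10}\right)^{2}}{961} \approx 1156.0 - 6.9366 i$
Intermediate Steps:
$q{\left(B,s \right)} = -3 + i \sqrt{10}$ ($q{\left(B,s \right)} = -3 + \sqrt{-10 + 0} = -3 + \sqrt{-10} = -3 + i \sqrt{10}$)
$v = 6 - \frac{i \sqrt{10}}{31}$ ($v = \frac{\left(-3 + i \sqrt{10}\right) - 183}{114 - 145} = \frac{-186 + i \sqrt{10}}{-31} = \left(-186 + i \sqrt{10}\right) \left(- \frac{1}{31}\right) = 6 - \frac{i \sqrt{10}}{31} \approx 6.0 - 0.10201 i$)
$\left(Z{\left(28,-18 \right)} + v\right)^{2} = \left(28 + \left(6 - \frac{i \sqrt{10}}{31}\right)\right)^{2} = \left(34 - \frac{i \sqrt{10}}{31}\right)^{2}$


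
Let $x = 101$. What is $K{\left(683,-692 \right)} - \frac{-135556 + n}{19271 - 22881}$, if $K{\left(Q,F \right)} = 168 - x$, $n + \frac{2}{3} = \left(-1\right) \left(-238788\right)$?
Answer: $\frac{517652}{5415} \approx 95.596$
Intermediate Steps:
$n = \frac{716362}{3}$ ($n = - \frac{2}{3} - -238788 = - \frac{2}{3} + 238788 = \frac{716362}{3} \approx 2.3879 \cdot 10^{5}$)
$K{\left(Q,F \right)} = 67$ ($K{\left(Q,F \right)} = 168 - 101 = 67$)
$K{\left(683,-692 \right)} - \frac{-135556 + n}{19271 - 22881} = 67 - \frac{-135556 + \frac{716362}{3}}{19271 - 22881} = 67 - \frac{309694}{3 \left(-3610\right)} = 67 - \frac{309694}{3} \left(- \frac{1}{3610}\right) = 67 - - \frac{154847}{5415} = 67 + \frac{154847}{5415} = \frac{517652}{5415}$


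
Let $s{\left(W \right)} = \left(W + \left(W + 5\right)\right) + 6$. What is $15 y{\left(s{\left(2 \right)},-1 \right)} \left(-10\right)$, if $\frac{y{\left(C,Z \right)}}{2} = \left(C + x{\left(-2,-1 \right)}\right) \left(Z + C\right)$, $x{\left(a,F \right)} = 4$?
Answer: $-79800$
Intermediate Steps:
$s{\left(W \right)} = 11 + 2 W$ ($s{\left(W \right)} = \left(W + \left(5 + W\right)\right) + 6 = \left(5 + 2 W\right) + 6 = 11 + 2 W$)
$y{\left(C,Z \right)} = 2 \left(4 + C\right) \left(C + Z\right)$ ($y{\left(C,Z \right)} = 2 \left(C + 4\right) \left(Z + C\right) = 2 \left(4 + C\right) \left(C + Z\right)$)
$15 y{\left(s{\left(2 \right)},-1 \right)} \left(-10\right) = 15 \left(2 \left(11 + 2 \cdot 2\right)^{2} + 8 \left(11 + 2 \cdot 2\right) + 8 \left(-1\right) + 2 \left(11 + 2 \cdot 2\right) \left(-1\right)\right) \left(-10\right) = 15 \left(2 \left(11 + 4\right)^{2} + 8 \left(11 + 4\right) - 8 + 2 \left(11 + 4\right) \left(-1\right)\right) \left(-10\right) = 15 \left(2 \cdot 15^{2} + 8 \cdot 15 - 8 + 2 \cdot 15 \left(-1\right)\right) \left(-10\right) = 15 \left(2 \cdot 225 + 120 - 8 - 30\right) \left(-10\right) = 15 \left(450 + 120 - 8 - 30\right) \left(-10\right) = 15 \cdot 532 \left(-10\right) = 7980 \left(-10\right) = -79800$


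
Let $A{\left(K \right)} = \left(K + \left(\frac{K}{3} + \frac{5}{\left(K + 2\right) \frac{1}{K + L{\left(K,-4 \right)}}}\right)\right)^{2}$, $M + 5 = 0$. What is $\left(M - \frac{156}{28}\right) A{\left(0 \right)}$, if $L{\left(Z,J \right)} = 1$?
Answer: $- \frac{925}{14} \approx -66.071$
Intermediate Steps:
$M = -5$ ($M = -5 + 0 = -5$)
$A{\left(K \right)} = \left(\frac{4 K}{3} + \frac{5 \left(1 + K\right)}{2 + K}\right)^{2}$ ($A{\left(K \right)} = \left(K + \left(\frac{K}{3} + \frac{5}{\left(K + 2\right) \frac{1}{K + 1}}\right)\right)^{2} = \left(K + \left(K \frac{1}{3} + \frac{5}{\left(2 + K\right) \frac{1}{1 + K}}\right)\right)^{2} = \left(K + \left(\frac{K}{3} + \frac{5}{\frac{1}{1 + K} \left(2 + K\right)}\right)\right)^{2} = \left(K + \left(\frac{K}{3} + 5 \frac{1 + K}{2 + K}\right)\right)^{2} = \left(K + \left(\frac{K}{3} + \frac{5 \left(1 + K\right)}{2 + K}\right)\right)^{2} = \left(\frac{4 K}{3} + \frac{5 \left(1 + K\right)}{2 + K}\right)^{2}$)
$\left(M - \frac{156}{28}\right) A{\left(0 \right)} = \left(-5 - \frac{156}{28}\right) \frac{\left(15 + 4 \cdot 0^{2} + 23 \cdot 0\right)^{2}}{9 \left(2 + 0\right)^{2}} = \left(-5 - \frac{39}{7}\right) \frac{\left(15 + 4 \cdot 0 + 0\right)^{2}}{9 \cdot 4} = \left(-5 - \frac{39}{7}\right) \frac{1}{9} \cdot \frac{1}{4} \left(15 + 0 + 0\right)^{2} = - \frac{74 \cdot \frac{1}{9} \cdot \frac{1}{4} \cdot 15^{2}}{7} = - \frac{74 \cdot \frac{1}{9} \cdot \frac{1}{4} \cdot 225}{7} = \left(- \frac{74}{7}\right) \frac{25}{4} = - \frac{925}{14}$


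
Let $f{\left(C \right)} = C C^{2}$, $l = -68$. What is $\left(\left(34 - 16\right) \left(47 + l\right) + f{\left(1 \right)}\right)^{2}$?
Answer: $142129$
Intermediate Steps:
$f{\left(C \right)} = C^{3}$
$\left(\left(34 - 16\right) \left(47 + l\right) + f{\left(1 \right)}\right)^{2} = \left(\left(34 - 16\right) \left(47 - 68\right) + 1^{3}\right)^{2} = \left(18 \left(-21\right) + 1\right)^{2} = \left(-378 + 1\right)^{2} = \left(-377\right)^{2} = 142129$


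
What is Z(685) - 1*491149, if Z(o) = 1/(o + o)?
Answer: -672874129/1370 ≈ -4.9115e+5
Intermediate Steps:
Z(o) = 1/(2*o)
Z(685) - 1*491149 = (½)/685 - 1*491149 = (½)*(1/685) - 491149 = 1/1370 - 491149 = -672874129/1370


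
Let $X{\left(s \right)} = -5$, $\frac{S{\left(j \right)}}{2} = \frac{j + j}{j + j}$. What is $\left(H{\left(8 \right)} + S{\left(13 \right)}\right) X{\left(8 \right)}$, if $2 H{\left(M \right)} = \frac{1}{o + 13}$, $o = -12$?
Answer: $- \frac{25}{2} \approx -12.5$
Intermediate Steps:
$S{\left(j \right)} = 2$ ($S{\left(j \right)} = 2 \frac{j + j}{j + j} = 2 \frac{2 j}{2 j} = 2 \cdot 2 j \frac{1}{2 j} = 2 \cdot 1 = 2$)
$H{\left(M \right)} = \frac{1}{2}$ ($H{\left(M \right)} = \frac{1}{2 \left(-12 + 13\right)} = \frac{1}{2 \cdot 1} = \frac{1}{2} \cdot 1 = \frac{1}{2}$)
$\left(H{\left(8 \right)} + S{\left(13 \right)}\right) X{\left(8 \right)} = \left(\frac{1}{2} + 2\right) \left(-5\right) = \frac{5}{2} \left(-5\right) = - \frac{25}{2}$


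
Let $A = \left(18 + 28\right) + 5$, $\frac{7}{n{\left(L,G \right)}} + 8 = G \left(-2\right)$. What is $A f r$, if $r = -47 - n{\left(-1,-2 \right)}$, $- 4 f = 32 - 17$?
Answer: $\frac{138465}{16} \approx 8654.1$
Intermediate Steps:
$n{\left(L,G \right)} = \frac{7}{-8 - 2 G}$ ($n{\left(L,G \right)} = \frac{7}{-8 + G \left(-2\right)} = \frac{7}{-8 - 2 G}$)
$f = - \frac{15}{4}$ ($f = - \frac{32 - 17}{4} = \left(- \frac{1}{4}\right) 15 = - \frac{15}{4} \approx -3.75$)
$A = 51$ ($A = 46 + 5 = 51$)
$r = - \frac{181}{4}$ ($r = -47 - - \frac{7}{8 + 2 \left(-2\right)} = -47 - - \frac{7}{8 - 4} = -47 - - \frac{7}{4} = -47 + \frac{7}{4} = - \frac{181}{4} \approx -45.25$)
$A f r = 51 \left(- \frac{15}{4}\right) \left(- \frac{181}{4}\right) = \left(- \frac{765}{4}\right) \left(- \frac{181}{4}\right) = \frac{138465}{16}$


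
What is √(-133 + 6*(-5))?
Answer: I*√163 ≈ 12.767*I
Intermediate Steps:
√(-133 + 6*(-5)) = √(-133 - 30) = √(-163) = I*√163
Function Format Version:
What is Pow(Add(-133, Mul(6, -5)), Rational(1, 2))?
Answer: Mul(I, Pow(163, Rational(1, 2))) ≈ Mul(12.767, I)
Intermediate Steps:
Pow(Add(-133, Mul(6, -5)), Rational(1, 2)) = Pow(Add(-133, -30), Rational(1, 2)) = Pow(-163, Rational(1, 2)) = Mul(I, Pow(163, Rational(1, 2)))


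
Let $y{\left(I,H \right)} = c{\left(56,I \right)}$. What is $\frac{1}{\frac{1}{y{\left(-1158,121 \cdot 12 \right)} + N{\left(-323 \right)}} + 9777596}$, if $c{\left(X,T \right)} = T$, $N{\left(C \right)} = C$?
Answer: $\frac{1481}{14480619675} \approx 1.0227 \cdot 10^{-7}$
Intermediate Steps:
$y{\left(I,H \right)} = I$
$\frac{1}{\frac{1}{y{\left(-1158,121 \cdot 12 \right)} + N{\left(-323 \right)}} + 9777596} = \frac{1}{\frac{1}{-1158 - 323} + 9777596} = \frac{1}{\frac{1}{-1481} + 9777596} = \frac{1}{- \frac{1}{1481} + 9777596} = \frac{1}{\frac{14480619675}{1481}} = \frac{1481}{14480619675}$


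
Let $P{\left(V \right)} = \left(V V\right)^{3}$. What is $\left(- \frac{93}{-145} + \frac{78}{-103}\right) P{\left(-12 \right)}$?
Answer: $- \frac{5168738304}{14935} \approx -3.4608 \cdot 10^{5}$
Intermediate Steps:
$P{\left(V \right)} = V^{6}$ ($P{\left(V \right)} = \left(V^{2}\right)^{3} = V^{6}$)
$\left(- \frac{93}{-145} + \frac{78}{-103}\right) P{\left(-12 \right)} = \left(- \frac{93}{-145} + \frac{78}{-103}\right) \left(-12\right)^{6} = \left(\left(-93\right) \left(- \frac{1}{145}\right) + 78 \left(- \frac{1}{103}\right)\right) 2985984 = \left(\frac{93}{145} - \frac{78}{103}\right) 2985984 = \left(- \frac{1731}{14935}\right) 2985984 = - \frac{5168738304}{14935}$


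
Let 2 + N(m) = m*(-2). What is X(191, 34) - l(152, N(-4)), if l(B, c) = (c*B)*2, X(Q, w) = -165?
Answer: -1989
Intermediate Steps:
N(m) = -2 - 2*m (N(m) = -2 + m*(-2) = -2 - 2*m)
l(B, c) = 2*B*c (l(B, c) = (B*c)*2 = 2*B*c)
X(191, 34) - l(152, N(-4)) = -165 - 2*152*(-2 - 2*(-4)) = -165 - 2*152*(-2 + 8) = -165 - 2*152*6 = -165 - 1*1824 = -165 - 1824 = -1989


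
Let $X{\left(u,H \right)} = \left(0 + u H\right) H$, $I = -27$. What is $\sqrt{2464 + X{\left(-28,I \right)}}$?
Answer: $2 i \sqrt{4487} \approx 133.97 i$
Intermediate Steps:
$X{\left(u,H \right)} = u H^{2}$ ($X{\left(u,H \right)} = \left(0 + H u\right) H = H u H = u H^{2}$)
$\sqrt{2464 + X{\left(-28,I \right)}} = \sqrt{2464 - 28 \left(-27\right)^{2}} = \sqrt{2464 - 20412} = \sqrt{-17948} = 2 i \sqrt{4487}$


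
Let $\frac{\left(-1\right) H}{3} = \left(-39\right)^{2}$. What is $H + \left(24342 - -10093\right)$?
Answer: $29872$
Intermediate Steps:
$H = -4563$ ($H = - 3 \left(-39\right)^{2} = \left(-3\right) 1521 = -4563$)
$H + \left(24342 - -10093\right) = -4563 + \left(24342 - -10093\right) = -4563 + \left(24342 + 10093\right) = -4563 + 34435 = 29872$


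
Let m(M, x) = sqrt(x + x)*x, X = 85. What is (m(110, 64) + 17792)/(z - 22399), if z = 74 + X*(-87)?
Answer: -2224/3715 - 64*sqrt(2)/3715 ≈ -0.62302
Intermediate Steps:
m(M, x) = sqrt(2)*x**(3/2) (m(M, x) = sqrt(2*x)*x = (sqrt(2)*sqrt(x))*x = sqrt(2)*x**(3/2))
z = -7321 (z = 74 + 85*(-87) = 74 - 7395 = -7321)
(m(110, 64) + 17792)/(z - 22399) = (sqrt(2)*64**(3/2) + 17792)/(-7321 - 22399) = (sqrt(2)*512 + 17792)/(-29720) = (512*sqrt(2) + 17792)*(-1/29720) = (17792 + 512*sqrt(2))*(-1/29720) = -2224/3715 - 64*sqrt(2)/3715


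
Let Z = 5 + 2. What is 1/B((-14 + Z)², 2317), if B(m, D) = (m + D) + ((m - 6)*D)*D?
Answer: 1/230847393 ≈ 4.3319e-9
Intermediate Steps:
Z = 7
B(m, D) = D + m + D²*(-6 + m) (B(m, D) = (D + m) + ((-6 + m)*D)*D = (D + m) + (D*(-6 + m))*D = (D + m) + D²*(-6 + m) = D + m + D²*(-6 + m))
1/B((-14 + Z)², 2317) = 1/(2317 + (-14 + 7)² - 6*2317² + (-14 + 7)²*2317²) = 1/(2317 + (-7)² - 6*5368489 + (-7)²*5368489) = 1/(2317 + 49 - 32210934 + 49*5368489) = 1/(2317 + 49 - 32210934 + 263055961) = 1/230847393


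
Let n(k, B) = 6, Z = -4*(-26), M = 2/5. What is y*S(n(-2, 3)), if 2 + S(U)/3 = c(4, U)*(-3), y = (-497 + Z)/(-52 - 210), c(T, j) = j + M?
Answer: -477/5 ≈ -95.400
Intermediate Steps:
M = ⅖ (M = 2*(⅕) = ⅖ ≈ 0.40000)
Z = 104
c(T, j) = ⅖ + j (c(T, j) = j + ⅖ = ⅖ + j)
y = 3/2 (y = (-497 + 104)/(-52 - 210) = -393/(-262) = -393*(-1/262) = 3/2 ≈ 1.5000)
S(U) = -48/5 - 9*U (S(U) = -6 + 3*((⅖ + U)*(-3)) = -6 + 3*(-6/5 - 3*U) = -6 + (-18/5 - 9*U) = -48/5 - 9*U)
y*S(n(-2, 3)) = 3*(-48/5 - 9*6)/2 = 3*(-48/5 - 54)/2 = (3/2)*(-318/5) = -477/5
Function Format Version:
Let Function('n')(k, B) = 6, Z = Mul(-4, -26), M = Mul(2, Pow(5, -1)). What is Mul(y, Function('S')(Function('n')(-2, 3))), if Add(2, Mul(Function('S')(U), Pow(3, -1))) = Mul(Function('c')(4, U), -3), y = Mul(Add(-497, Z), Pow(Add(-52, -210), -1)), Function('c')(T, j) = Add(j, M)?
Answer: Rational(-477, 5) ≈ -95.400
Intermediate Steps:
M = Rational(2, 5) (M = Mul(2, Rational(1, 5)) = Rational(2, 5) ≈ 0.40000)
Z = 104
Function('c')(T, j) = Add(Rational(2, 5), j) (Function('c')(T, j) = Add(j, Rational(2, 5)) = Add(Rational(2, 5), j))
y = Rational(3, 2) (y = Mul(Add(-497, 104), Pow(Add(-52, -210), -1)) = Mul(-393, Pow(-262, -1)) = Mul(-393, Rational(-1, 262)) = Rational(3, 2) ≈ 1.5000)
Function('S')(U) = Add(Rational(-48, 5), Mul(-9, U)) (Function('S')(U) = Add(-6, Mul(3, Mul(Add(Rational(2, 5), U), -3))) = Add(-6, Mul(3, Add(Rational(-6, 5), Mul(-3, U)))) = Add(-6, Add(Rational(-18, 5), Mul(-9, U))) = Add(Rational(-48, 5), Mul(-9, U)))
Mul(y, Function('S')(Function('n')(-2, 3))) = Mul(Rational(3, 2), Add(Rational(-48, 5), Mul(-9, 6))) = Mul(Rational(3, 2), Add(Rational(-48, 5), -54)) = Mul(Rational(3, 2), Rational(-318, 5)) = Rational(-477, 5)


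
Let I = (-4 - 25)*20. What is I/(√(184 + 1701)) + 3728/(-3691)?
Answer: -3728/3691 - 4*√1885/13 ≈ -14.369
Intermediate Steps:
I = -580 (I = -29*20 = -580)
I/(√(184 + 1701)) + 3728/(-3691) = -580/√(184 + 1701) + 3728/(-3691) = -580*√1885/1885 + 3728*(-1/3691) = -4*√1885/13 - 3728/3691 = -3728/3691 - 4*√1885/13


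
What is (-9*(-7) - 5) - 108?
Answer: -50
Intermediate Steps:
(-9*(-7) - 5) - 108 = (63 - 5) - 108 = 58 - 108 = -50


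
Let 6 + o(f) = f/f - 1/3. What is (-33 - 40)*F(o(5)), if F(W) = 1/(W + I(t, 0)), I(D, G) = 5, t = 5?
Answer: 219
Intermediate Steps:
o(f) = -16/3 (o(f) = -6 + (f/f - 1/3) = -6 + (1 - 1*⅓) = -6 + (1 - ⅓) = -6 + ⅔ = -16/3)
F(W) = 1/(5 + W) (F(W) = 1/(W + 5) = 1/(5 + W))
(-33 - 40)*F(o(5)) = (-33 - 40)/(5 - 16/3) = -73/(-⅓) = -73*(-3) = 219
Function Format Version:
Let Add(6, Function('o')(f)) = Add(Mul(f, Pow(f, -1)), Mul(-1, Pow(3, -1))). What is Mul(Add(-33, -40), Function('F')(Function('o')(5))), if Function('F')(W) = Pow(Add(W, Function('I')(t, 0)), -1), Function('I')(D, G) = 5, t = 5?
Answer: 219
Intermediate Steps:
Function('o')(f) = Rational(-16, 3) (Function('o')(f) = Add(-6, Add(Mul(f, Pow(f, -1)), Mul(-1, Pow(3, -1)))) = Add(-6, Add(1, Mul(-1, Rational(1, 3)))) = Add(-6, Add(1, Rational(-1, 3))) = Add(-6, Rational(2, 3)) = Rational(-16, 3))
Function('F')(W) = Pow(Add(5, W), -1) (Function('F')(W) = Pow(Add(W, 5), -1) = Pow(Add(5, W), -1))
Mul(Add(-33, -40), Function('F')(Function('o')(5))) = Mul(Add(-33, -40), Pow(Add(5, Rational(-16, 3)), -1)) = Mul(-73, Pow(Rational(-1, 3), -1)) = Mul(-73, -3) = 219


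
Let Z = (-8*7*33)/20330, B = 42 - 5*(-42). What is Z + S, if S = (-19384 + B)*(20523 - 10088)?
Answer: -2029365200224/10165 ≈ -1.9964e+8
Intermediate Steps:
B = 252 (B = 42 + 210 = 252)
Z = -924/10165 (Z = -56*33*(1/20330) = -1848*1/20330 = -924/10165 ≈ -0.090900)
S = -199642420 (S = (-19384 + 252)*(20523 - 10088) = -19132*10435 = -199642420)
Z + S = -924/10165 - 199642420 = -2029365200224/10165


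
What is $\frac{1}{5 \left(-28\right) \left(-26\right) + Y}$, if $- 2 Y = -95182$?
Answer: $\frac{1}{51231} \approx 1.9519 \cdot 10^{-5}$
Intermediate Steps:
$Y = 47591$ ($Y = \left(- \frac{1}{2}\right) \left(-95182\right) = 47591$)
$\frac{1}{5 \left(-28\right) \left(-26\right) + Y} = \frac{1}{5 \left(-28\right) \left(-26\right) + 47591} = \frac{1}{\left(-140\right) \left(-26\right) + 47591} = \frac{1}{3640 + 47591} = \frac{1}{51231}$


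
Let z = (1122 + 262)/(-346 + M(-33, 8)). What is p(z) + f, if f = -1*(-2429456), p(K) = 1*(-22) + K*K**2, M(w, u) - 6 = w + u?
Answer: 118133739806146/48627125 ≈ 2.4294e+6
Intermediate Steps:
M(w, u) = 6 + u + w (M(w, u) = 6 + (w + u) = 6 + (u + w) = 6 + u + w)
z = -1384/365 (z = (1122 + 262)/(-346 + (6 + 8 - 33)) = 1384/(-346 - 19) = 1384/(-365) = 1384*(-1/365) = -1384/365 ≈ -3.7918)
p(K) = -22 + K**3
f = 2429456
p(z) + f = (-22 + (-1384/365)**3) + 2429456 = (-22 - 2650991104/48627125) + 2429456 = -3720787854/48627125 + 2429456 = 118133739806146/48627125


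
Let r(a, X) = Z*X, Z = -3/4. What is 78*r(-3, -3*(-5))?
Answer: -1755/2 ≈ -877.50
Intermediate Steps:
Z = -¾ (Z = -3*¼ = -¾ ≈ -0.75000)
r(a, X) = -3*X/4
78*r(-3, -3*(-5)) = 78*(-(-9)*(-5)/4) = 78*(-¾*15) = 78*(-45/4) = -1755/2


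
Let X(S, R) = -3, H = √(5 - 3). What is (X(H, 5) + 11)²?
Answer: 64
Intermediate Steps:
H = √2 ≈ 1.4142
(X(H, 5) + 11)² = (-3 + 11)² = 8² = 64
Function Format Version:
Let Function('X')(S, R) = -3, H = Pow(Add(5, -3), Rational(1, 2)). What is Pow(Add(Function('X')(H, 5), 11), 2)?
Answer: 64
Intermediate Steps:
H = Pow(2, Rational(1, 2)) ≈ 1.4142
Pow(Add(Function('X')(H, 5), 11), 2) = Pow(Add(-3, 11), 2) = Pow(8, 2) = 64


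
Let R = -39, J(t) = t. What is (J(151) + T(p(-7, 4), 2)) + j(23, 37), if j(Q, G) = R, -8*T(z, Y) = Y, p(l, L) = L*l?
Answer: 447/4 ≈ 111.75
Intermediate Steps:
T(z, Y) = -Y/8
j(Q, G) = -39
(J(151) + T(p(-7, 4), 2)) + j(23, 37) = (151 - ⅛*2) - 39 = (151 - ¼) - 39 = 603/4 - 39 = 447/4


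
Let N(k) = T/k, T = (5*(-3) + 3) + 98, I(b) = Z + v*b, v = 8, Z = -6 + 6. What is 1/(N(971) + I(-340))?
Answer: -971/2641034 ≈ -0.00036766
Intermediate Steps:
Z = 0
I(b) = 8*b (I(b) = 0 + 8*b = 8*b)
T = 86 (T = (-15 + 3) + 98 = -12 + 98 = 86)
N(k) = 86/k
1/(N(971) + I(-340)) = 1/(86/971 + 8*(-340)) = 1/(86*(1/971) - 2720) = 1/(86/971 - 2720) = 1/(-2641034/971) = -971/2641034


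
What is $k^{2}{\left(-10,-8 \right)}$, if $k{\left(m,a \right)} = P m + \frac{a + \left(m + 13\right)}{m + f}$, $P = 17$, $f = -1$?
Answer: $\frac{3478225}{121} \approx 28746.0$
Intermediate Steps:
$k{\left(m,a \right)} = 17 m + \frac{13 + a + m}{-1 + m}$ ($k{\left(m,a \right)} = 17 m + \frac{a + \left(m + 13\right)}{m - 1} = 17 m + \frac{a + \left(13 + m\right)}{-1 + m} = 17 m + \frac{13 + a + m}{-1 + m}$)
$k^{2}{\left(-10,-8 \right)} = \left(\frac{13 - 8 - -160 + 17 \left(-10\right)^{2}}{-1 - 10}\right)^{2} = \left(\frac{13 - 8 + 160 + 17 \cdot 100}{-11}\right)^{2} = \left(- \frac{13 - 8 + 160 + 1700}{11}\right)^{2} = \left(\left(- \frac{1}{11}\right) 1865\right)^{2} = \left(- \frac{1865}{11}\right)^{2} = \frac{3478225}{121}$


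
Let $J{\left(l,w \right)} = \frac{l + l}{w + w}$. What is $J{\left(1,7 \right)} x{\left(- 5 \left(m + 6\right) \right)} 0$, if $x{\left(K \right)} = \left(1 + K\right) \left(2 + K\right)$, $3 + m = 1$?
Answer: $0$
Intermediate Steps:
$m = -2$ ($m = -3 + 1 = -2$)
$J{\left(l,w \right)} = \frac{l}{w}$ ($J{\left(l,w \right)} = \frac{2 l}{2 w} = 2 l \frac{1}{2 w} = \frac{l}{w}$)
$J{\left(1,7 \right)} x{\left(- 5 \left(m + 6\right) \right)} 0 = 1 \cdot \frac{1}{7} \left(2 + \left(- 5 \left(-2 + 6\right)\right)^{2} + 3 \left(- 5 \left(-2 + 6\right)\right)\right) 0 = 1 \cdot \frac{1}{7} \left(2 + \left(\left(-5\right) 4\right)^{2} + 3 \left(\left(-5\right) 4\right)\right) 0 = \frac{2 + \left(-20\right)^{2} + 3 \left(-20\right)}{7} \cdot 0 = \frac{2 + 400 - 60}{7} \cdot 0 = \frac{1}{7} \cdot 342 \cdot 0 = \frac{342}{7} \cdot 0 = 0$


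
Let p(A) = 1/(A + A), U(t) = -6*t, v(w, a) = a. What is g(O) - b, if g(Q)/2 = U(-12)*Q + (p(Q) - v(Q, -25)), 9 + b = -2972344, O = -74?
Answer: 219169277/74 ≈ 2.9617e+6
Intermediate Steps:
b = -2972353 (b = -9 - 2972344 = -2972353)
p(A) = 1/(2*A)
g(Q) = 50 + 1/Q + 144*Q (g(Q) = 2*((-6*(-12))*Q + (1/(2*Q) - 1*(-25))) = 2*(72*Q + (1/(2*Q) + 25)) = 2*(72*Q + (25 + 1/(2*Q))) = 2*(25 + 1/(2*Q) + 72*Q) = 50 + 1/Q + 144*Q)
g(O) - b = (50 + 1/(-74) + 144*(-74)) - 1*(-2972353) = (50 - 1/74 - 10656) + 2972353 = -784845/74 + 2972353 = 219169277/74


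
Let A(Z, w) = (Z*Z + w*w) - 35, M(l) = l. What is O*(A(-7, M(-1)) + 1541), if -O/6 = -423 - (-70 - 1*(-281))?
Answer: 5919024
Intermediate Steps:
A(Z, w) = -35 + Z² + w² (A(Z, w) = (Z² + w²) - 35 = -35 + Z² + w²)
O = 3804 (O = -6*(-423 - (-70 - 1*(-281))) = -6*(-423 - (-70 + 281)) = -6*(-423 - 1*211) = -6*(-423 - 211) = -6*(-634) = 3804)
O*(A(-7, M(-1)) + 1541) = 3804*((-35 + (-7)² + (-1)²) + 1541) = 3804*((-35 + 49 + 1) + 1541) = 3804*(15 + 1541) = 3804*1556 = 5919024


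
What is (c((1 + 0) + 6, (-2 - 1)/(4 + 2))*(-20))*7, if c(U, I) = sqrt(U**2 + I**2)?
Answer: -70*sqrt(197) ≈ -982.50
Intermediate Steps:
c(U, I) = sqrt(I**2 + U**2)
(c((1 + 0) + 6, (-2 - 1)/(4 + 2))*(-20))*7 = (sqrt(((-2 - 1)/(4 + 2))**2 + ((1 + 0) + 6)**2)*(-20))*7 = (sqrt((-3/6)**2 + (1 + 6)**2)*(-20))*7 = (sqrt((-3*1/6)**2 + 7**2)*(-20))*7 = (sqrt((-1/2)**2 + 49)*(-20))*7 = (sqrt(1/4 + 49)*(-20))*7 = (sqrt(197/4)*(-20))*7 = ((sqrt(197)/2)*(-20))*7 = -10*sqrt(197)*7 = -70*sqrt(197)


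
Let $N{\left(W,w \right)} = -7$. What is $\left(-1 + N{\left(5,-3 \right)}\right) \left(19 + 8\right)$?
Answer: $-216$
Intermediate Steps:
$\left(-1 + N{\left(5,-3 \right)}\right) \left(19 + 8\right) = \left(-1 - 7\right) \left(19 + 8\right) = \left(-8\right) 27 = -216$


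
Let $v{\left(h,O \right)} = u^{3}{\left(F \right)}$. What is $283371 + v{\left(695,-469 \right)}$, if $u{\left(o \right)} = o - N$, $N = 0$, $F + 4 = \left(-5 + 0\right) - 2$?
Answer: $282040$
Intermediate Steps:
$F = -11$ ($F = -4 + \left(\left(-5 + 0\right) - 2\right) = -4 - 7 = -11$)
$u{\left(o \right)} = o$ ($u{\left(o \right)} = o - 0 = o + 0 = o$)
$v{\left(h,O \right)} = -1331$ ($v{\left(h,O \right)} = \left(-11\right)^{3} = -1331$)
$283371 + v{\left(695,-469 \right)} = 283371 - 1331 = 282040$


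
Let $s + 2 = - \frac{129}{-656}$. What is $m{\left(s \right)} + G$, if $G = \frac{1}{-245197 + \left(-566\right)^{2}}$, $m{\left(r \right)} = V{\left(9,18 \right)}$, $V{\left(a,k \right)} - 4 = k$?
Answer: $\frac{1653499}{75159} \approx 22.0$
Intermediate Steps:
$V{\left(a,k \right)} = 4 + k$
$s = - \frac{1183}{656}$ ($s = -2 - \frac{129}{-656} = -2 - - \frac{129}{656} = -2 + \frac{129}{656} = - \frac{1183}{656} \approx -1.8034$)
$m{\left(r \right)} = 22$ ($m{\left(r \right)} = 4 + 18 = 22$)
$G = \frac{1}{75159}$ ($G = \frac{1}{-245197 + 320356} = \frac{1}{75159} \approx 1.3305 \cdot 10^{-5}$)
$m{\left(s \right)} + G = 22 + \frac{1}{75159} = \frac{1653499}{75159}$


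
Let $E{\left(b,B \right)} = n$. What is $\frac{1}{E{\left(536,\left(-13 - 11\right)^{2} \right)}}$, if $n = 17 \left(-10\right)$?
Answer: $- \frac{1}{170} \approx -0.0058824$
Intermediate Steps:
$n = -170$
$E{\left(b,B \right)} = -170$
$\frac{1}{E{\left(536,\left(-13 - 11\right)^{2} \right)}} = \frac{1}{-170} = - \frac{1}{170}$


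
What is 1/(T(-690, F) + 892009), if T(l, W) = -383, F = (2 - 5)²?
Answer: 1/891626 ≈ 1.1215e-6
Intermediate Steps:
F = 9 (F = (-3)² = 9)
1/(T(-690, F) + 892009) = 1/(-383 + 892009) = 1/891626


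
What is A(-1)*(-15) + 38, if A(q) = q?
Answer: 53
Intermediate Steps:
A(-1)*(-15) + 38 = -1*(-15) + 38 = 15 + 38 = 53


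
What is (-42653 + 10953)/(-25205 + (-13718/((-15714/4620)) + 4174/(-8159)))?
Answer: 677378945700/452419608271 ≈ 1.4972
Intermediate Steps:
(-42653 + 10953)/(-25205 + (-13718/((-15714/4620)) + 4174/(-8159))) = -31700/(-25205 + (-13718/((-15714*1/4620)) + 4174*(-1/8159))) = -31700/(-25205 + (-13718/(-2619/770) - 4174/8159)) = -31700/(-25205 + (-13718*(-770/2619) - 4174/8159)) = -31700/(-25205 + (10562860/2619 - 4174/8159)) = -31700/(-25205 + 86171443034/21368421) = -31700/(-452419608271/21368421) = -31700*(-21368421/452419608271) = 677378945700/452419608271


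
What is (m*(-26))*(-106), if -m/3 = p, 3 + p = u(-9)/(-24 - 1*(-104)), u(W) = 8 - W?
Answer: 460941/20 ≈ 23047.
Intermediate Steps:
p = -223/80 (p = -3 + (8 - 1*(-9))/(-24 - 1*(-104)) = -3 + (8 + 9)/(-24 + 104) = -3 + 17/80 = -223/80 ≈ -2.7875)
m = 669/80 (m = -3*(-223/80) = 669/80 ≈ 8.3625)
(m*(-26))*(-106) = ((669/80)*(-26))*(-106) = -8697/40*(-106) = 460941/20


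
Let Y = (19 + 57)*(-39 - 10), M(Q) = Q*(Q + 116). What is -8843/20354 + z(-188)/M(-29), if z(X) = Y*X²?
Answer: 2678992662935/51353142 ≈ 52168.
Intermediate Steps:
M(Q) = Q*(116 + Q)
Y = -3724 (Y = 76*(-49) = -3724)
z(X) = -3724*X²
-8843/20354 + z(-188)/M(-29) = -8843/20354 + (-3724*(-188)²)/((-29*(116 - 29))) = -8843*1/20354 + (-3724*35344)/((-29*87)) = -8843/20354 - 131621056/(-2523) = -8843/20354 - 131621056*(-1/2523) = -8843/20354 + 131621056/2523 = 2678992662935/51353142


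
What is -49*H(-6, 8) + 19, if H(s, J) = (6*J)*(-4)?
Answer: 9427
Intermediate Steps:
H(s, J) = -24*J
-49*H(-6, 8) + 19 = -(-1176)*8 + 19 = -49*(-192) + 19 = 9408 + 19 = 9427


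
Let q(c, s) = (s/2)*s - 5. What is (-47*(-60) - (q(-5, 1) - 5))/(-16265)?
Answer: -5659/32530 ≈ -0.17396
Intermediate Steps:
q(c, s) = -5 + s²/2 (q(c, s) = (s*(½))*s - 5 = (s/2)*s - 5 = s²/2 - 5 = -5 + s²/2)
(-47*(-60) - (q(-5, 1) - 5))/(-16265) = (-47*(-60) - ((-5 + (½)*1²) - 5))/(-16265) = (2820 - ((-5 + (½)*1) - 5))*(-1/16265) = (2820 - ((-5 + ½) - 5))*(-1/16265) = (2820 - (-9/2 - 5))*(-1/16265) = (2820 - 1*(-19/2))*(-1/16265) = (2820 + 19/2)*(-1/16265) = (5659/2)*(-1/16265) = -5659/32530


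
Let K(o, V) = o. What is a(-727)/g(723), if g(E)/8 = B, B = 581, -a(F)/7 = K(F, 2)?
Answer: 727/664 ≈ 1.0949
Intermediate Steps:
a(F) = -7*F
g(E) = 4648 (g(E) = 8*581 = 4648)
a(-727)/g(723) = -7*(-727)/4648 = 5089*(1/4648) = 727/664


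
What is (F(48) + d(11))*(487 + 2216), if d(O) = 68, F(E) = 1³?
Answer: 186507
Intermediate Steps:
F(E) = 1
(F(48) + d(11))*(487 + 2216) = (1 + 68)*(487 + 2216) = 69*2703 = 186507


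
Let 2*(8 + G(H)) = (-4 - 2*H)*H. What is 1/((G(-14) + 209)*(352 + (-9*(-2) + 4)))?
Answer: 1/12342 ≈ 8.1024e-5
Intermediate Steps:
G(H) = -8 + H*(-4 - 2*H)/2 (G(H) = -8 + ((-4 - 2*H)*H)/2 = -8 + (H*(-4 - 2*H))/2 = -8 + H*(-4 - 2*H)/2)
1/((G(-14) + 209)*(352 + (-9*(-2) + 4))) = 1/(((-8 - 1*(-14)² - 2*(-14)) + 209)*(352 + (-9*(-2) + 4))) = 1/(((-8 - 1*196 + 28) + 209)*(352 + (18 + 4))) = 1/(((-8 - 196 + 28) + 209)*(352 + 22)) = 1/((-176 + 209)*374) = 1/(33*374) = 1/12342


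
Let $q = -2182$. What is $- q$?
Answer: $2182$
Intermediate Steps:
$- q = \left(-1\right) \left(-2182\right) = 2182$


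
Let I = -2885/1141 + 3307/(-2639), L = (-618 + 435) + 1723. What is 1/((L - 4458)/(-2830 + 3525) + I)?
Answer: -298959115/2385744896 ≈ -0.12531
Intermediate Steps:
L = 1540 (L = -183 + 1723 = 1540)
I = -1626686/430157 (I = -2885*1/1141 + 3307*(-1/2639) = -2885/1141 - 3307/2639 = -1626686/430157 ≈ -3.7816)
1/((L - 4458)/(-2830 + 3525) + I) = 1/((1540 - 4458)/(-2830 + 3525) - 1626686/430157) = 1/(-2918/695 - 1626686/430157) = 1/(-2385744896/298959115) = -298959115/2385744896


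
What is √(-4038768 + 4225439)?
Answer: √186671 ≈ 432.05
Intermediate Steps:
√(-4038768 + 4225439) = √186671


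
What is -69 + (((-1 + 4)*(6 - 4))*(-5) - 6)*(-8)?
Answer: 219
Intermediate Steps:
-69 + (((-1 + 4)*(6 - 4))*(-5) - 6)*(-8) = -69 + ((3*2)*(-5) - 6)*(-8) = -69 + (6*(-5) - 6)*(-8) = -69 + (-30 - 6)*(-8) = -69 - 36*(-8) = -69 + 288 = 219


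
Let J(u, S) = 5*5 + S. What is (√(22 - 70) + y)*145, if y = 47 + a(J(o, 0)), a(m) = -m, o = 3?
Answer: 3190 + 580*I*√3 ≈ 3190.0 + 1004.6*I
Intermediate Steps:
J(u, S) = 25 + S
y = 22 (y = 47 - (25 + 0) = 47 - 1*25 = 47 - 25 = 22)
(√(22 - 70) + y)*145 = (√(22 - 70) + 22)*145 = (√(-48) + 22)*145 = (4*I*√3 + 22)*145 = (22 + 4*I*√3)*145 = 3190 + 580*I*√3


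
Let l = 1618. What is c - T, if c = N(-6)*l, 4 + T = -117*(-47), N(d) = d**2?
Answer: 52753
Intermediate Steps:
T = 5495 (T = -4 - 117*(-47) = -4 + 5499 = 5495)
c = 58248 (c = (-6)**2*1618 = 36*1618 = 58248)
c - T = 58248 - 1*5495 = 58248 - 5495 = 52753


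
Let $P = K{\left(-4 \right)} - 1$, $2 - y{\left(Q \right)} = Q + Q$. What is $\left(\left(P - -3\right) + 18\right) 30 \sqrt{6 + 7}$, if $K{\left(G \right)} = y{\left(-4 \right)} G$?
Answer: $- 600 \sqrt{13} \approx -2163.3$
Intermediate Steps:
$y{\left(Q \right)} = 2 - 2 Q$ ($y{\left(Q \right)} = 2 - \left(Q + Q\right) = 2 - 2 Q$)
$K{\left(G \right)} = 10 G$ ($K{\left(G \right)} = \left(2 - -8\right) G = \left(2 + 8\right) G = 10 G$)
$P = -41$ ($P = 10 \left(-4\right) - 1 = -40 - 1 = -41$)
$\left(\left(P - -3\right) + 18\right) 30 \sqrt{6 + 7} = \left(\left(-41 - -3\right) + 18\right) 30 \sqrt{6 + 7} = \left(\left(-41 + 3\right) + 18\right) 30 \sqrt{13} = \left(-38 + 18\right) 30 \sqrt{13} = \left(-20\right) 30 \sqrt{13} = - 600 \sqrt{13}$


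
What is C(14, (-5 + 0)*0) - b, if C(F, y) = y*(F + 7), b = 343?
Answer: -343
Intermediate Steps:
C(F, y) = y*(7 + F)
C(14, (-5 + 0)*0) - b = ((-5 + 0)*0)*(7 + 14) - 1*343 = -5*0*21 - 343 = 0*21 - 343 = 0 - 343 = -343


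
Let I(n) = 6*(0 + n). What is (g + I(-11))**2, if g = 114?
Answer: 2304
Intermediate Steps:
I(n) = 6*n
(g + I(-11))**2 = (114 + 6*(-11))**2 = (114 - 66)**2 = 48**2 = 2304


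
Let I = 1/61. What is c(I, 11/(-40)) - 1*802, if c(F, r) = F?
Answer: -48921/61 ≈ -801.98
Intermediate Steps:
I = 1/61 ≈ 0.016393
c(I, 11/(-40)) - 1*802 = 1/61 - 1*802 = 1/61 - 802 = -48921/61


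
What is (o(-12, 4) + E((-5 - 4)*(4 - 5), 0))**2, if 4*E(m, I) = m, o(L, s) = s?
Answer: 625/16 ≈ 39.063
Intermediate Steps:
E(m, I) = m/4
(o(-12, 4) + E((-5 - 4)*(4 - 5), 0))**2 = (4 + ((-5 - 4)*(4 - 5))/4)**2 = (4 + (-9*(-1))/4)**2 = (4 + (1/4)*9)**2 = (4 + 9/4)**2 = (25/4)**2 = 625/16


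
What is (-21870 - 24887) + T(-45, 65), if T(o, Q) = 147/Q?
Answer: -3039058/65 ≈ -46755.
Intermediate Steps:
(-21870 - 24887) + T(-45, 65) = (-21870 - 24887) + 147/65 = -46757 + 147*(1/65) = -46757 + 147/65 = -3039058/65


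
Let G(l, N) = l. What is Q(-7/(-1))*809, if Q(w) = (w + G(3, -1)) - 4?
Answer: 4854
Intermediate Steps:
Q(w) = -1 + w (Q(w) = (w + 3) - 4 = (3 + w) - 4 = -1 + w)
Q(-7/(-1))*809 = (-1 - 7/(-1))*809 = (-1 - 7*(-1))*809 = (-1 + 7)*809 = 6*809 = 4854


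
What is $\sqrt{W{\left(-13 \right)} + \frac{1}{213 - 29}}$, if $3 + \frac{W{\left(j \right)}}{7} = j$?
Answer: $\frac{i \sqrt{947922}}{92} \approx 10.583 i$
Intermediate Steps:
$W{\left(j \right)} = -21 + 7 j$
$\sqrt{W{\left(-13 \right)} + \frac{1}{213 - 29}} = \sqrt{\left(-21 + 7 \left(-13\right)\right) + \frac{1}{213 - 29}} = \sqrt{\left(-21 - 91\right) + \frac{1}{213 - 29}} = \sqrt{-112 + \frac{1}{184}} = \sqrt{- \frac{20607}{184}} = \frac{i \sqrt{947922}}{92}$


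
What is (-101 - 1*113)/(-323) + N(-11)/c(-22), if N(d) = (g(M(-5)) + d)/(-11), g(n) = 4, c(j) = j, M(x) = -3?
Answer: 49527/78166 ≈ 0.63361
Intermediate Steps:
N(d) = -4/11 - d/11 (N(d) = (4 + d)/(-11) = (4 + d)*(-1/11) = -4/11 - d/11)
(-101 - 1*113)/(-323) + N(-11)/c(-22) = (-101 - 1*113)/(-323) + (-4/11 - 1/11*(-11))/(-22) = (-101 - 113)*(-1/323) + (-4/11 + 1)*(-1/22) = -214*(-1/323) + (7/11)*(-1/22) = 214/323 - 7/242 = 49527/78166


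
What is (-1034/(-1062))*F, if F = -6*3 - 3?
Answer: -3619/177 ≈ -20.446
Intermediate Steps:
F = -21 (F = -18 - 3 = -21)
(-1034/(-1062))*F = -1034/(-1062)*(-21) = -1034*(-1/1062)*(-21) = (517/531)*(-21) = -3619/177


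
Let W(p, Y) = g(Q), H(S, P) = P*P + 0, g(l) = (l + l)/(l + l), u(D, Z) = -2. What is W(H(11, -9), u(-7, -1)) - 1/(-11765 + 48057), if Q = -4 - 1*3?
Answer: 36291/36292 ≈ 0.99997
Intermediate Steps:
Q = -7 (Q = -4 - 3 = -7)
g(l) = 1 (g(l) = (2*l)/((2*l)) = (2*l)*(1/(2*l)) = 1)
H(S, P) = P**2 (H(S, P) = P**2 + 0 = P**2)
W(p, Y) = 1
W(H(11, -9), u(-7, -1)) - 1/(-11765 + 48057) = 1 - 1/(-11765 + 48057) = 1 - 1/36292 = 36291/36292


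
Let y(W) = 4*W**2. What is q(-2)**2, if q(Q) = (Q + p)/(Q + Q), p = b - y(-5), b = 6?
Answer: 576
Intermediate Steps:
p = -94 (p = 6 - 4*(-5)**2 = 6 - 4*25 = 6 - 1*100 = 6 - 100 = -94)
q(Q) = (-94 + Q)/(2*Q) (q(Q) = (Q - 94)/(Q + Q) = (-94 + Q)/((2*Q)) = (-94 + Q)*(1/(2*Q)) = (-94 + Q)/(2*Q))
q(-2)**2 = ((1/2)*(-94 - 2)/(-2))**2 = ((1/2)*(-1/2)*(-96))**2 = 24**2 = 576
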